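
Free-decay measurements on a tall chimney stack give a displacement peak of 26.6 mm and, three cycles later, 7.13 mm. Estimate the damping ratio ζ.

0.0697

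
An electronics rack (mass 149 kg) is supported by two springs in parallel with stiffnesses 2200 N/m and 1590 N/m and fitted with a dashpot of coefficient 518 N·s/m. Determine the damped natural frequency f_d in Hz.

Parallel springs add: k_eq = 2200 + 1590 = 3790 N/m.
ω_n = √(k_eq/m) = √(3790/149) = 5.043 rad/s.
Critical damping c_c = 2√(k_eq·m) = 2√(3790 × 149) = 1503 N·s/m, so ζ = c/c_c = 518/1503 = 0.3447.
ω_d = ω_n√(1 − ζ²) = 5.043 × √(1 − 0.119) = 4.734 rad/s.
f_d = ω_d/(2π) = 0.7535 Hz.

0.754 Hz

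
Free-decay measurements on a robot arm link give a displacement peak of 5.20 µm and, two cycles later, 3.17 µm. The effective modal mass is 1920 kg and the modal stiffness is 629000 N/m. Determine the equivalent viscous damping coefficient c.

Logarithmic decrement δ = (1/n)·ln(x₀/x_n) = (1/2)·ln(5.20/3.17) = (1/2)·ln(1.640) = 0.2475.
ζ = δ/√(4π² + δ²) = 0.2475/√(39.48 + 0.0612) = 0.2475/6.288 = 0.03935.
c = ζ · 2√(km) = 0.03935 × 2√(629000 × 1920) = 0.03935 × 69500 = 2735 N·s/m.

2740 N·s/m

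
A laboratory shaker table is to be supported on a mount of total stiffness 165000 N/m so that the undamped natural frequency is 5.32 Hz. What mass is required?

ω_n = 2πf_n = 2π × 5.32 = 33.43 rad/s.
m = k/ω_n² = 165000/33.43² = 165000/1117 = 147.7 kg.

148 kg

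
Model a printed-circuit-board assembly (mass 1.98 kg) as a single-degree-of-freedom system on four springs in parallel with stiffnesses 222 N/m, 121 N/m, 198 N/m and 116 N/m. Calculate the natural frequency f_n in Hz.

2.90 Hz

Parallel springs add: k_eq = 222 + 121 + 198 + 116 = 657.0 N/m.
ω_n = √(k_eq/m) = √(657.0/1.98) = √331.8 = 18.22 rad/s.
f_n = ω_n/(2π) = 18.22/6.283 = 2.899 Hz.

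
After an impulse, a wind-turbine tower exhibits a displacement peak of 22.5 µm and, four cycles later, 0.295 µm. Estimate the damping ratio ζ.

0.170

Logarithmic decrement δ = (1/n)·ln(x₀/x_n) = (1/4)·ln(22.5/0.295) = (1/4)·ln(76.27) = 1.084.
ζ = δ/√(4π² + δ²) = 1.084/√(39.48 + 1.17) = 1.084/6.376 = 0.1699.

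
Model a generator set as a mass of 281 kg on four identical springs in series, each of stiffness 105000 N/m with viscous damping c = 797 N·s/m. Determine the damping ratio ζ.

Series springs: 1/k_eq = 4/105000, so k_eq = 105000/4 = 26250 N/m.
ω_n = √(k_eq/m) = √(26250/281) = 9.665 rad/s.
Critical damping c_c = 2√(k_eq·m) = 2√(26250 × 281) = 5432 N·s/m, so ζ = c/c_c = 797/5432 = 0.1467.

0.147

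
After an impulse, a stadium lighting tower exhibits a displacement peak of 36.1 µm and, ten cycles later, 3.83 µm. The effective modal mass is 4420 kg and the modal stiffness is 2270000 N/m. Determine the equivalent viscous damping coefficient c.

7150 N·s/m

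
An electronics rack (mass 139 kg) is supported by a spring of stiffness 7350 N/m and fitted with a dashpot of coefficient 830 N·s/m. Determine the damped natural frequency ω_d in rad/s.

ω_n = √(k/m) = √(7350/139) = 7.272 rad/s.
Critical damping c_c = 2√(k·m) = 2√(7350 × 139) = 2022 N·s/m, so ζ = c/c_c = 830/2022 = 0.4106.
ω_d = ω_n√(1 − ζ²) = 7.272 × √(1 − 0.169) = 6.631 rad/s.

6.63 rad/s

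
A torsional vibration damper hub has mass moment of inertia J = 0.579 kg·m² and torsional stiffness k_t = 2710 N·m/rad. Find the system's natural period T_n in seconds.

0.0918 s

ω_n = √(k_t/J) = √(2710/0.579) = √4680 = 68.41 rad/s.
T_n = 2π/ω_n = 6.283/68.41 = 0.09184 s.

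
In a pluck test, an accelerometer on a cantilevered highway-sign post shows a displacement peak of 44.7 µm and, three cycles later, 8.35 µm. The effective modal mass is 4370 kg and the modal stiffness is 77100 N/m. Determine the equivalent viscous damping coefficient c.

Logarithmic decrement δ = (1/n)·ln(x₀/x_n) = (1/3)·ln(44.7/8.35) = (1/3)·ln(5.353) = 0.5592.
ζ = δ/√(4π² + δ²) = 0.5592/√(39.48 + 0.313) = 0.5592/6.308 = 0.08865.
c = ζ · 2√(km) = 0.08865 × 2√(77100 × 4370) = 0.08865 × 36710 = 3255 N·s/m.

3250 N·s/m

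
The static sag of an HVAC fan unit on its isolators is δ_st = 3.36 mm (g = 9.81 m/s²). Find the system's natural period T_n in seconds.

0.116 s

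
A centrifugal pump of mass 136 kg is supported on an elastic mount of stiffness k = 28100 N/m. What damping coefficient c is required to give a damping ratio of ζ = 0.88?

c_c = 2√(k·m) = 2√(28100 × 136) = 3910 N·s/m.
c = ζ·c_c = 0.88 × 3910 = 3441 N·s/m.

3440 N·s/m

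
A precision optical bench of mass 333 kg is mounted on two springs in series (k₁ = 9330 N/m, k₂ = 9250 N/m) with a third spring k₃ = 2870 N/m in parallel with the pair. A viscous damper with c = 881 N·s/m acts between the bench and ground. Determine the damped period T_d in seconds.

1.38 s

Series pair: k_s = k₁k₂/(k₁+k₂) = (9330)(9250)/(9330 + 9250) = 4645 N/m. In parallel with k₃: k_eq = 4645 + 2870 = 7515 N/m.
ω_n = √(k_eq/m) = √(7515/333) = 4.751 rad/s.
Critical damping c_c = 2√(k_eq·m) = 2√(7515 × 333) = 3164 N·s/m, so ζ = c/c_c = 881/3164 = 0.2785.
ω_d = ω_n√(1 − ζ²) = 4.751 × √(1 − 0.0775) = 4.563 rad/s.
T_d = 2π/ω_d = 1.377 s.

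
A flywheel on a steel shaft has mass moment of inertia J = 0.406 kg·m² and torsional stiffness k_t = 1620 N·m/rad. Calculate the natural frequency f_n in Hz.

10.1 Hz

ω_n = √(k_t/J) = √(1620/0.406) = √3990 = 63.17 rad/s.
f_n = ω_n/(2π) = 63.17/6.283 = 10.05 Hz.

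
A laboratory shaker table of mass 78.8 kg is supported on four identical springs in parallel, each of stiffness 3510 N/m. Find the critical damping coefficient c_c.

2100 N·s/m

Parallel springs add: k_eq = 4 × 3510 = 14040 N/m.
c_c = 2√(k_eq·m) = 2√(14040 × 78.8) = 2 × 1052 = 2104 N·s/m.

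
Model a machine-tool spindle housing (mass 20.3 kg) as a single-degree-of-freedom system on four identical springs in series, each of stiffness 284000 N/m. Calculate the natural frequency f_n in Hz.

Series springs: 1/k_eq = 4/284000, so k_eq = 284000/4 = 71000 N/m.
ω_n = √(k_eq/m) = √(71000/20.3) = √3498 = 59.14 rad/s.
f_n = ω_n/(2π) = 59.14/6.283 = 9.412 Hz.

9.41 Hz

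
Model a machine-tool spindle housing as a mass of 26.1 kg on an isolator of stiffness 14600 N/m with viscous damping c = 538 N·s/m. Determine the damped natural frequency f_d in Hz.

ω_n = √(k/m) = √(14600/26.1) = 23.65 rad/s.
Critical damping c_c = 2√(k·m) = 2√(14600 × 26.1) = 1235 N·s/m, so ζ = c/c_c = 538/1235 = 0.4358.
ω_d = ω_n√(1 − ζ²) = 23.65 × √(1 − 0.190) = 21.29 rad/s.
f_d = ω_d/(2π) = 3.388 Hz.

3.39 Hz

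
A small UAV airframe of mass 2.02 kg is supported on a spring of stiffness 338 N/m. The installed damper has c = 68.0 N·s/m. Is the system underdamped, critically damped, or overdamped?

overdamped

c_c = 2√(k·m) = 52.26 N·s/m; ζ = c/c_c = 68.0/52.26 = 1.30.
Since ζ > 1 the system is overdamped.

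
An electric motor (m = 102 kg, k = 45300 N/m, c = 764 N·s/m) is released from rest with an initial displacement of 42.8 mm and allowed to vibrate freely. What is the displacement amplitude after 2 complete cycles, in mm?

ζ = c/(2√(km)) = 764/(2√(45300 × 102)) = 764/4299 = 0.1777.
Logarithmic decrement δ = 2πζ/√(1 − ζ²) = 2π × 0.1777/√(1 − 0.0316) = 1.135.
After n cycles, x_n/x₀ = e^(−nδ), so x_2 = 42.8 × e^(−2 × 1.135) = 42.8 × 0.1034 = 4.425 mm.

4.42 mm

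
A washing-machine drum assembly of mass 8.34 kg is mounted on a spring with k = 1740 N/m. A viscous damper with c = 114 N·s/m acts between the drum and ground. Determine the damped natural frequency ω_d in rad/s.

12.7 rad/s

ω_n = √(k/m) = √(1740/8.34) = 14.44 rad/s.
Critical damping c_c = 2√(k·m) = 2√(1740 × 8.34) = 240.9 N·s/m, so ζ = c/c_c = 114/240.9 = 0.4732.
ω_d = ω_n√(1 − ζ²) = 14.44 × √(1 − 0.224) = 12.72 rad/s.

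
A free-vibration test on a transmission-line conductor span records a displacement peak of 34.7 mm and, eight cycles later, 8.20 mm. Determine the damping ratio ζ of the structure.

Logarithmic decrement δ = (1/n)·ln(x₀/x_n) = (1/8)·ln(34.7/8.20) = (1/8)·ln(4.232) = 0.1803.
ζ = δ/√(4π² + δ²) = 0.1803/√(39.48 + 0.0325) = 0.1803/6.286 = 0.02869.

0.0287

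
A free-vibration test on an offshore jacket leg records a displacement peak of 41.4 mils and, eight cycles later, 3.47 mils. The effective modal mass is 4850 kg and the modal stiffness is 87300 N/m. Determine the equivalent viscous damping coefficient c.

Logarithmic decrement δ = (1/n)·ln(x₀/x_n) = (1/8)·ln(41.4/3.47) = (1/8)·ln(11.93) = 0.3099.
ζ = δ/√(4π² + δ²) = 0.3099/√(39.48 + 0.0960) = 0.3099/6.291 = 0.04926.
c = ζ · 2√(km) = 0.04926 × 2√(87300 × 4850) = 0.04926 × 41150 = 2027 N·s/m.

2030 N·s/m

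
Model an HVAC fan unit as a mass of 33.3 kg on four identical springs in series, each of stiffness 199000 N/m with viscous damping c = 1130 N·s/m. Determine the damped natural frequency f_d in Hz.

5.53 Hz

Series springs: 1/k_eq = 4/199000, so k_eq = 199000/4 = 49750 N/m.
ω_n = √(k_eq/m) = √(49750/33.3) = 38.65 rad/s.
Critical damping c_c = 2√(k_eq·m) = 2√(49750 × 33.3) = 2574 N·s/m, so ζ = c/c_c = 1130/2574 = 0.4390.
ω_d = ω_n√(1 − ζ²) = 38.65 × √(1 − 0.193) = 34.73 rad/s.
f_d = ω_d/(2π) = 5.527 Hz.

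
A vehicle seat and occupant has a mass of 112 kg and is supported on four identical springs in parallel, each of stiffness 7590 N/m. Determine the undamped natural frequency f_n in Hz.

2.62 Hz

Parallel springs add: k_eq = 4 × 7590 = 30360 N/m.
ω_n = √(k_eq/m) = √(30360/112) = √271.1 = 16.46 rad/s.
f_n = ω_n/(2π) = 16.46/6.283 = 2.620 Hz.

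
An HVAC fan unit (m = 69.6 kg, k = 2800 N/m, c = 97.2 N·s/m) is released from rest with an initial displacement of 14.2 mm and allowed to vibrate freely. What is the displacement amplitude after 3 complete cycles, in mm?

ζ = c/(2√(km)) = 97.2/(2√(2800 × 69.6)) = 97.2/882.9 = 0.1101.
Logarithmic decrement δ = 2πζ/√(1 − ζ²) = 2π × 0.1101/√(1 − 0.0121) = 0.6960.
After n cycles, x_n/x₀ = e^(−nδ), so x_3 = 14.2 × e^(−3 × 0.6960) = 14.2 × 0.1240 = 1.760 mm.

1.76 mm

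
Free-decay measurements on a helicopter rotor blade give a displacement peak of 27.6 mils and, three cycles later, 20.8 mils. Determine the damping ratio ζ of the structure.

Logarithmic decrement δ = (1/n)·ln(x₀/x_n) = (1/3)·ln(27.6/20.8) = (1/3)·ln(1.327) = 0.09429.
ζ = δ/√(4π² + δ²) = 0.09429/√(39.48 + 0.00889) = 0.09429/6.284 = 0.01500.

0.0150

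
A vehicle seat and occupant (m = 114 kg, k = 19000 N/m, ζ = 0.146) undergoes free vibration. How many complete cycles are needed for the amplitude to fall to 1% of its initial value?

Logarithmic decrement δ = 2πζ/√(1 − ζ²) = 2π × 0.1460/√(1 − 0.0213) = 0.9273.
x_n/x₀ = e^(−nδ) ≤ 0.01; take ln: n ≥ ln(1/0.01)/δ = 4.605/0.9273 = 4.966.
So 5 complete cycles are required.

5 cycles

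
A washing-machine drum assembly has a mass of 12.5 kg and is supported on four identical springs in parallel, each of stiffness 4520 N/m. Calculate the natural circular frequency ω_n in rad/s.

38.0 rad/s

Parallel springs add: k_eq = 4 × 4520 = 18080 N/m.
ω_n = √(k_eq/m) = √(18080/12.5) = √1446 = 38.03 rad/s.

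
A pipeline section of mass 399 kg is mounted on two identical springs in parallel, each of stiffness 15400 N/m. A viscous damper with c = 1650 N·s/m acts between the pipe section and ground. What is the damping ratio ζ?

0.235

Parallel springs add: k_eq = 2 × 15400 = 30800 N/m.
ω_n = √(k_eq/m) = √(30800/399) = 8.786 rad/s.
Critical damping c_c = 2√(k_eq·m) = 2√(30800 × 399) = 7011 N·s/m, so ζ = c/c_c = 1650/7011 = 0.2353.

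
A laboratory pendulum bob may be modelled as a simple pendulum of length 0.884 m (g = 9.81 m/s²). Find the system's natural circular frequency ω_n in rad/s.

3.33 rad/s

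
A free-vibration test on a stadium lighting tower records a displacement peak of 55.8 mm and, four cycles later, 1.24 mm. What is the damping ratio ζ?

Logarithmic decrement δ = (1/n)·ln(x₀/x_n) = (1/4)·ln(55.8/1.24) = (1/4)·ln(45.00) = 0.9517.
ζ = δ/√(4π² + δ²) = 0.9517/√(39.48 + 0.906) = 0.9517/6.355 = 0.1498.

0.150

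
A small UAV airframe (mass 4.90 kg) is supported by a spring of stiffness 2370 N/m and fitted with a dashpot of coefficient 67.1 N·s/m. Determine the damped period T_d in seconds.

ω_n = √(k/m) = √(2370/4.90) = 21.99 rad/s.
Critical damping c_c = 2√(k·m) = 2√(2370 × 4.90) = 215.5 N·s/m, so ζ = c/c_c = 67.1/215.5 = 0.3113.
ω_d = ω_n√(1 − ζ²) = 21.99 × √(1 − 0.0969) = 20.90 rad/s.
T_d = 2π/ω_d = 0.3006 s.

0.301 s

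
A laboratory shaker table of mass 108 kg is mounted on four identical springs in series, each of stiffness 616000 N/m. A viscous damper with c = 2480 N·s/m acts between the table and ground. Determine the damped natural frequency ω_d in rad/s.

36.0 rad/s

Series springs: 1/k_eq = 4/616000, so k_eq = 616000/4 = 154000 N/m.
ω_n = √(k_eq/m) = √(154000/108) = 37.76 rad/s.
Critical damping c_c = 2√(k_eq·m) = 2√(154000 × 108) = 8156 N·s/m, so ζ = c/c_c = 2480/8156 = 0.3041.
ω_d = ω_n√(1 − ζ²) = 37.76 × √(1 − 0.0924) = 35.97 rad/s.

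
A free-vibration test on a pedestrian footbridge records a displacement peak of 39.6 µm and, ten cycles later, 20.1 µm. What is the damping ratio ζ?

Logarithmic decrement δ = (1/n)·ln(x₀/x_n) = (1/10)·ln(39.6/20.1) = (1/10)·ln(1.970) = 0.06781.
ζ = δ/√(4π² + δ²) = 0.06781/√(39.48 + 0.00460) = 0.06781/6.284 = 0.01079.

0.0108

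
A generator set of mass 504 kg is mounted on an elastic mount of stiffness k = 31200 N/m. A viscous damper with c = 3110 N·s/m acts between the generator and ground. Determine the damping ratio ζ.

0.392

ω_n = √(k/m) = √(31200/504) = 7.868 rad/s.
Critical damping c_c = 2√(k·m) = 2√(31200 × 504) = 7931 N·s/m, so ζ = c/c_c = 3110/7931 = 0.3921.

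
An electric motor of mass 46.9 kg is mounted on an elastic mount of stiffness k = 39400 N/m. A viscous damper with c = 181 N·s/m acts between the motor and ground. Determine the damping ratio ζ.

0.0666

ω_n = √(k/m) = √(39400/46.9) = 28.98 rad/s.
Critical damping c_c = 2√(k·m) = 2√(39400 × 46.9) = 2719 N·s/m, so ζ = c/c_c = 181/2719 = 0.06658.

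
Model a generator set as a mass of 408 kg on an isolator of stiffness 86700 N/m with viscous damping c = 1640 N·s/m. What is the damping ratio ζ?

0.138

ω_n = √(k/m) = √(86700/408) = 14.58 rad/s.
Critical damping c_c = 2√(k·m) = 2√(86700 × 408) = 11900 N·s/m, so ζ = c/c_c = 1640/11900 = 0.1379.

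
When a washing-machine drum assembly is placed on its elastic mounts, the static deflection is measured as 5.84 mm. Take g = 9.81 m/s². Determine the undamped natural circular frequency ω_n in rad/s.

41.0 rad/s

ω_n = √(g/δ_st) = √(9.81/0.00584) = √1680 = 40.99 rad/s.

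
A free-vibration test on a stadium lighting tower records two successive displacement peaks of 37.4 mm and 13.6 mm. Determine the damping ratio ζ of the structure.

0.159

Logarithmic decrement δ = (1/n)·ln(x₀/x_n) = (1/1)·ln(37.4/13.6) = (1/1)·ln(2.750) = 1.012.
ζ = δ/√(4π² + δ²) = 1.012/√(39.48 + 1.02) = 1.012/6.364 = 0.1590.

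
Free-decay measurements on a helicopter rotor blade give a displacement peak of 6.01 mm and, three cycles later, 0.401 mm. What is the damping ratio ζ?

Logarithmic decrement δ = (1/n)·ln(x₀/x_n) = (1/3)·ln(6.01/0.401) = (1/3)·ln(14.99) = 0.9024.
ζ = δ/√(4π² + δ²) = 0.9024/√(39.48 + 0.814) = 0.9024/6.348 = 0.1422.

0.142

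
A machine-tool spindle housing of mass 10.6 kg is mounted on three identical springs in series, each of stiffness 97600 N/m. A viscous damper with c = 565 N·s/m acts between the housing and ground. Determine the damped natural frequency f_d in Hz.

7.73 Hz

Series springs: 1/k_eq = 3/97600, so k_eq = 97600/3 = 32530 N/m.
ω_n = √(k_eq/m) = √(32530/10.6) = 55.40 rad/s.
Critical damping c_c = 2√(k_eq·m) = 2√(32530 × 10.6) = 1174 N·s/m, so ζ = c/c_c = 565/1174 = 0.4811.
ω_d = ω_n√(1 − ζ²) = 55.40 × √(1 − 0.231) = 48.57 rad/s.
f_d = ω_d/(2π) = 7.730 Hz.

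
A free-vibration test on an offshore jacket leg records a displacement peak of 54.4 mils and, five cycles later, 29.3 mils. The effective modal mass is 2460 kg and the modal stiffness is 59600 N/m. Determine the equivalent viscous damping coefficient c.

Logarithmic decrement δ = (1/n)·ln(x₀/x_n) = (1/5)·ln(54.4/29.3) = (1/5)·ln(1.857) = 0.1238.
ζ = δ/√(4π² + δ²) = 0.1238/√(39.48 + 0.0153) = 0.1238/6.284 = 0.01969.
c = ζ · 2√(km) = 0.01969 × 2√(59600 × 2460) = 0.01969 × 24220 = 476.9 N·s/m.

477 N·s/m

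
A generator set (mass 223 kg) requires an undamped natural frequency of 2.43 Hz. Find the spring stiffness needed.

ω_n = 2πf_n = 2π × 2.43 = 15.27 rad/s.
k = m·ω_n² = 223 × 15.27² = 223 × 233.1 = 51980 N/m.

52000 N/m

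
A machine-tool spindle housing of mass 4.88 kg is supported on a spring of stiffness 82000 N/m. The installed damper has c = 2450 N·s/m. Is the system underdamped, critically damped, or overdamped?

c_c = 2√(k·m) = 1265 N·s/m; ζ = c/c_c = 2450/1265 = 1.94.
Since ζ > 1 the system is overdamped.

overdamped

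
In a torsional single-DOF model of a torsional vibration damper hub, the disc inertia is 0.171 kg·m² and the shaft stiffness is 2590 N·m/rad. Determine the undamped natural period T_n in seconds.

ω_n = √(k_t/J) = √(2590/0.171) = √15150 = 123.1 rad/s.
T_n = 2π/ω_n = 6.283/123.1 = 0.05105 s.

0.0511 s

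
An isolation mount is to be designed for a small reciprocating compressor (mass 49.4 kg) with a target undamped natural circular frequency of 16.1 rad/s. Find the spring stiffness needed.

12800 N/m

k = m·ω_n² = 49.4 × 16.10² = 49.4 × 259.2 = 12800 N/m.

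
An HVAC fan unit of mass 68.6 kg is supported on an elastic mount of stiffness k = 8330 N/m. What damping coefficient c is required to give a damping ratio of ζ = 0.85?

1290 N·s/m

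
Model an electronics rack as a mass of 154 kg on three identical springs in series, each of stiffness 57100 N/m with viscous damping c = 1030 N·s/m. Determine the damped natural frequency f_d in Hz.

Series springs: 1/k_eq = 3/57100, so k_eq = 57100/3 = 19030 N/m.
ω_n = √(k_eq/m) = √(19030/154) = 11.12 rad/s.
Critical damping c_c = 2√(k_eq·m) = 2√(19030 × 154) = 3424 N·s/m, so ζ = c/c_c = 1030/3424 = 0.3008.
ω_d = ω_n√(1 − ζ²) = 11.12 × √(1 − 0.0905) = 10.60 rad/s.
f_d = ω_d/(2π) = 1.687 Hz.

1.69 Hz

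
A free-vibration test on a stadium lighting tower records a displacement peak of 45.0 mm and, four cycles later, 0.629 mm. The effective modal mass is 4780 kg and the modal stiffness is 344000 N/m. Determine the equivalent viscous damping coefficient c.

13600 N·s/m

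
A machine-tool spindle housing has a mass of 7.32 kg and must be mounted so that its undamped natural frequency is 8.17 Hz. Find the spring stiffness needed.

ω_n = 2πf_n = 2π × 8.17 = 51.33 rad/s.
k = m·ω_n² = 7.32 × 51.33² = 7.32 × 2635 = 19290 N/m.

19300 N/m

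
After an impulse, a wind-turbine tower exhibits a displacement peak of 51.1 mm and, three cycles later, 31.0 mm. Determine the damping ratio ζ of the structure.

Logarithmic decrement δ = (1/n)·ln(x₀/x_n) = (1/3)·ln(51.1/31.0) = (1/3)·ln(1.648) = 0.1666.
ζ = δ/√(4π² + δ²) = 0.1666/√(39.48 + 0.0278) = 0.1666/6.285 = 0.02651.

0.0265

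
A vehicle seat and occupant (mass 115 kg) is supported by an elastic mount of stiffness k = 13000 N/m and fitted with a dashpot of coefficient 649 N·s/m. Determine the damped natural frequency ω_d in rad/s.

10.3 rad/s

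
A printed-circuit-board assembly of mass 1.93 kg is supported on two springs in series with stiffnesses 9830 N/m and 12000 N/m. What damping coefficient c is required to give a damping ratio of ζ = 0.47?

96.0 N·s/m

Series springs: 1/k_eq = 1/9830 + 1/12000 = 0.0001851, so k_eq = 5404 N/m.
c_c = 2√(k_eq·m) = 2√(5404 × 1.93) = 204.2 N·s/m.
c = ζ·c_c = 0.47 × 204.2 = 95.99 N·s/m.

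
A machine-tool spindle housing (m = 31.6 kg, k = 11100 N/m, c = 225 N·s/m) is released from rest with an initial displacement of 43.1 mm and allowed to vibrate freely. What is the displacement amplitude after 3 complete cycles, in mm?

1.12 mm

ζ = c/(2√(km)) = 225/(2√(11100 × 31.6)) = 225/1184 = 0.1900.
Logarithmic decrement δ = 2πζ/√(1 − ζ²) = 2π × 0.1900/√(1 − 0.0361) = 1.216.
After n cycles, x_n/x₀ = e^(−nδ), so x_3 = 43.1 × e^(−3 × 1.216) = 43.1 × 0.02607 = 1.124 mm.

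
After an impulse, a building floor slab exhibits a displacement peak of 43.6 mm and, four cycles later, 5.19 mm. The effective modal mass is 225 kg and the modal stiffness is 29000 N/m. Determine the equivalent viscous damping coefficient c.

Logarithmic decrement δ = (1/n)·ln(x₀/x_n) = (1/4)·ln(43.6/5.19) = (1/4)·ln(8.401) = 0.5321.
ζ = δ/√(4π² + δ²) = 0.5321/√(39.48 + 0.283) = 0.5321/6.306 = 0.08438.
c = ζ · 2√(km) = 0.08438 × 2√(29000 × 225) = 0.08438 × 5109 = 431.1 N·s/m.

431 N·s/m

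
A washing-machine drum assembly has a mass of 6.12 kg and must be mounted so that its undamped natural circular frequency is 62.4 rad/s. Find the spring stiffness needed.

23800 N/m

k = m·ω_n² = 6.12 × 62.40² = 6.12 × 3894 = 23830 N/m.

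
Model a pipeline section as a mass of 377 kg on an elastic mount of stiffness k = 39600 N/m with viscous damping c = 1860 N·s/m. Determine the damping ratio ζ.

ω_n = √(k/m) = √(39600/377) = 10.25 rad/s.
Critical damping c_c = 2√(k·m) = 2√(39600 × 377) = 7728 N·s/m, so ζ = c/c_c = 1860/7728 = 0.2407.

0.241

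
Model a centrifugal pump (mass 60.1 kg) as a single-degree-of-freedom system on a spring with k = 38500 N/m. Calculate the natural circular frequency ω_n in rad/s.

25.3 rad/s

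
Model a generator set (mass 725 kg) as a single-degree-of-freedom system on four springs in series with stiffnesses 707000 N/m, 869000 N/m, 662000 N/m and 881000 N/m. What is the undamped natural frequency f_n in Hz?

Series springs: 1/k_eq = 1/707000 + 1/869000 + 1/662000 + 1/881000 = 5.211×10^-6, so k_eq = 191900 N/m.
ω_n = √(k_eq/m) = √(191900/725) = √264.7 = 16.27 rad/s.
f_n = ω_n/(2π) = 16.27/6.283 = 2.589 Hz.

2.59 Hz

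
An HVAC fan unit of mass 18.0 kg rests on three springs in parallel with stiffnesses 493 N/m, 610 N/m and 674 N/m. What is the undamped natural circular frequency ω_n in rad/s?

Parallel springs add: k_eq = 493 + 610 + 674 = 1777 N/m.
ω_n = √(k_eq/m) = √(1777/18.0) = √98.72 = 9.936 rad/s.

9.94 rad/s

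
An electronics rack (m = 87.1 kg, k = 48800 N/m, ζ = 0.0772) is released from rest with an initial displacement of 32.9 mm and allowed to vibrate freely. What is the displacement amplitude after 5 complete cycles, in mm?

Logarithmic decrement δ = 2πζ/√(1 − ζ²) = 2π × 0.07720/√(1 − 0.00596) = 0.4865.
After n cycles, x_n/x₀ = e^(−nδ), so x_5 = 32.9 × e^(−5 × 0.4865) = 32.9 × 0.08781 = 2.889 mm.

2.89 mm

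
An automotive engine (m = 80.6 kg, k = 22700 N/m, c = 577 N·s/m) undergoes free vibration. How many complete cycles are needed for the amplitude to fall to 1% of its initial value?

ζ = c/(2√(km)) = 577/(2√(22700 × 80.6)) = 577/2705 = 0.2133.
Logarithmic decrement δ = 2πζ/√(1 − ζ²) = 2π × 0.2133/√(1 − 0.0455) = 1.372.
x_n/x₀ = e^(−nδ) ≤ 0.01; take ln: n ≥ ln(1/0.01)/δ = 4.605/1.372 = 3.357.
So 4 complete cycles are required.

4 cycles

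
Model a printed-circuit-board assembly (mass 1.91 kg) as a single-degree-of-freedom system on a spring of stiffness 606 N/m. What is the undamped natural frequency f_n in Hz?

2.83 Hz

ω_n = √(k/m) = √(606.0/1.91) = √317.3 = 17.81 rad/s.
f_n = ω_n/(2π) = 17.81/6.283 = 2.835 Hz.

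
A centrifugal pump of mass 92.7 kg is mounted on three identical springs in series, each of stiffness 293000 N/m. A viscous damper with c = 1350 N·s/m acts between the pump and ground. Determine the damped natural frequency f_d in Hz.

5.03 Hz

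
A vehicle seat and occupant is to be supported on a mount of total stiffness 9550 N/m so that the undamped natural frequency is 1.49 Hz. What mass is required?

109 kg

ω_n = 2πf_n = 2π × 1.49 = 9.362 rad/s.
m = k/ω_n² = 9550/9.362² = 9550/87.65 = 109.0 kg.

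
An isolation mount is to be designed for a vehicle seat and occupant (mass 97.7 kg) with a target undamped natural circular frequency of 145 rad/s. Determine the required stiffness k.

2050000 N/m

k = m·ω_n² = 97.7 × 145.0² = 97.7 × 21020 = 2054000 N/m.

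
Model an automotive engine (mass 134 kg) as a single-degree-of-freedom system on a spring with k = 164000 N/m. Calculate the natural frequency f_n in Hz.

5.57 Hz

ω_n = √(k/m) = √(164000/134) = √1224 = 34.98 rad/s.
f_n = ω_n/(2π) = 34.98/6.283 = 5.568 Hz.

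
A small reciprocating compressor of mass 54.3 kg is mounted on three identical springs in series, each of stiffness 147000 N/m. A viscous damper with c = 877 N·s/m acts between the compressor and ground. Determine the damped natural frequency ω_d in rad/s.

28.9 rad/s

Series springs: 1/k_eq = 3/147000, so k_eq = 147000/3 = 49000 N/m.
ω_n = √(k_eq/m) = √(49000/54.3) = 30.04 rad/s.
Critical damping c_c = 2√(k_eq·m) = 2√(49000 × 54.3) = 3262 N·s/m, so ζ = c/c_c = 877/3262 = 0.2688.
ω_d = ω_n√(1 − ζ²) = 30.04 × √(1 − 0.0723) = 28.93 rad/s.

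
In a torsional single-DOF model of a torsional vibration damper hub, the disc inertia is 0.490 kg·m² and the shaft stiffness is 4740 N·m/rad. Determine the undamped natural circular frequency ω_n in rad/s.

98.4 rad/s

ω_n = √(k_t/J) = √(4740/0.490) = √9673 = 98.35 rad/s.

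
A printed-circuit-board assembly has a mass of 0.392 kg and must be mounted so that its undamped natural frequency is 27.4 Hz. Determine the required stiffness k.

ω_n = 2πf_n = 2π × 27.4 = 172.2 rad/s.
k = m·ω_n² = 0.392 × 172.2² = 0.392 × 29640 = 11620 N/m.

11600 N/m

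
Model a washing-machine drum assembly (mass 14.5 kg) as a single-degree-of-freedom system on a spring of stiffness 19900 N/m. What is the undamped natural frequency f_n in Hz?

ω_n = √(k/m) = √(19900/14.5) = √1372 = 37.05 rad/s.
f_n = ω_n/(2π) = 37.05/6.283 = 5.896 Hz.

5.90 Hz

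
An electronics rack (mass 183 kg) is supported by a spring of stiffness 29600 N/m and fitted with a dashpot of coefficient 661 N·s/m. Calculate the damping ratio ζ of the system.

ω_n = √(k/m) = √(29600/183) = 12.72 rad/s.
Critical damping c_c = 2√(k·m) = 2√(29600 × 183) = 4655 N·s/m, so ζ = c/c_c = 661/4655 = 0.1420.

0.142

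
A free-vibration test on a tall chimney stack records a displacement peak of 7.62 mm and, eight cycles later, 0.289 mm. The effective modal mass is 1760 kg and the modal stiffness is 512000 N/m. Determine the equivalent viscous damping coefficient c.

3900 N·s/m

Logarithmic decrement δ = (1/n)·ln(x₀/x_n) = (1/8)·ln(7.62/0.289) = (1/8)·ln(26.37) = 0.4090.
ζ = δ/√(4π² + δ²) = 0.4090/√(39.48 + 0.167) = 0.4090/6.296 = 0.06496.
c = ζ · 2√(km) = 0.06496 × 2√(512000 × 1760) = 0.06496 × 60040 = 3900 N·s/m.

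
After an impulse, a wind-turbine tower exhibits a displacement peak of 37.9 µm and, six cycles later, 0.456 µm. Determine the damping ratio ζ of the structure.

0.116

Logarithmic decrement δ = (1/n)·ln(x₀/x_n) = (1/6)·ln(37.9/0.456) = (1/6)·ln(83.11) = 0.7367.
ζ = δ/√(4π² + δ²) = 0.7367/√(39.48 + 0.543) = 0.7367/6.326 = 0.1165.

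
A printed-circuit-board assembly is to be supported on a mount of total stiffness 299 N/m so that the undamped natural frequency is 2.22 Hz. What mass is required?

ω_n = 2πf_n = 2π × 2.22 = 13.95 rad/s.
m = k/ω_n² = 299/13.95² = 299/194.6 = 1.537 kg.

1.54 kg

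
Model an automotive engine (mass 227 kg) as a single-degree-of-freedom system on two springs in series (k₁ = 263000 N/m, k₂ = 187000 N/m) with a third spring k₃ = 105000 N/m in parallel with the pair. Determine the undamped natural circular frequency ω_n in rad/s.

30.7 rad/s

Series pair: k_s = k₁k₂/(k₁+k₂) = (263000)(187000)/(263000 + 187000) = 109300 N/m. In parallel with k₃: k_eq = 109300 + 105000 = 214300 N/m.
ω_n = √(k_eq/m) = √(214300/227) = √944.0 = 30.72 rad/s.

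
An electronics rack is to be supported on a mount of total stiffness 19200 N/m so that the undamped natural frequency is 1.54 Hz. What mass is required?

205 kg

ω_n = 2πf_n = 2π × 1.54 = 9.676 rad/s.
m = k/ω_n² = 19200/9.676² = 19200/93.63 = 205.1 kg.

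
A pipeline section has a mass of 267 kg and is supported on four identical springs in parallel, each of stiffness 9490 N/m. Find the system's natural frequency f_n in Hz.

Parallel springs add: k_eq = 4 × 9490 = 37960 N/m.
ω_n = √(k_eq/m) = √(37960/267) = √142.2 = 11.92 rad/s.
f_n = ω_n/(2π) = 11.92/6.283 = 1.898 Hz.

1.90 Hz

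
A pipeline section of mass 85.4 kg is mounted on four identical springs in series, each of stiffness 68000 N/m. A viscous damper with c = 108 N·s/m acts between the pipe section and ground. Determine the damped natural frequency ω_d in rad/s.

14.1 rad/s

Series springs: 1/k_eq = 4/68000, so k_eq = 68000/4 = 17000 N/m.
ω_n = √(k_eq/m) = √(17000/85.4) = 14.11 rad/s.
Critical damping c_c = 2√(k_eq·m) = 2√(17000 × 85.4) = 2410 N·s/m, so ζ = c/c_c = 108/2410 = 0.04482.
ω_d = ω_n√(1 − ζ²) = 14.11 × √(1 − 0.00201) = 14.09 rad/s.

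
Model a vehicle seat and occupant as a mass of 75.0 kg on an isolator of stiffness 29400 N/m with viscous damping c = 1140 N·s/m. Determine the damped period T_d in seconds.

0.344 s

ω_n = √(k/m) = √(29400/75.0) = 19.80 rad/s.
Critical damping c_c = 2√(k·m) = 2√(29400 × 75.0) = 2970 N·s/m, so ζ = c/c_c = 1140/2970 = 0.3839.
ω_d = ω_n√(1 − ζ²) = 19.80 × √(1 − 0.147) = 18.28 rad/s.
T_d = 2π/ω_d = 0.3437 s.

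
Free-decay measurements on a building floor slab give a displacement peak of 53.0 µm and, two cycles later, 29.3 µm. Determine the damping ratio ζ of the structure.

0.0471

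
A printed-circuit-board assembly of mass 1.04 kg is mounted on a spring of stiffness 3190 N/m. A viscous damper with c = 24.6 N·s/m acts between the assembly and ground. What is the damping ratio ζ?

ω_n = √(k/m) = √(3190/1.04) = 55.38 rad/s.
Critical damping c_c = 2√(k·m) = 2√(3190 × 1.04) = 115.2 N·s/m, so ζ = c/c_c = 24.6/115.2 = 0.2135.

0.214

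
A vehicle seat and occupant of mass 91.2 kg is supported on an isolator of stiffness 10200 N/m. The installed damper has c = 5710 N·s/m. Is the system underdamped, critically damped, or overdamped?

overdamped

c_c = 2√(k·m) = 1929 N·s/m; ζ = c/c_c = 5710/1929 = 2.96.
Since ζ > 1 the system is overdamped.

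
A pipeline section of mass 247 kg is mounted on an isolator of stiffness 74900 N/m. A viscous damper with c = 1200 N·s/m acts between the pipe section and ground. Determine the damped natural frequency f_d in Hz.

2.74 Hz

ω_n = √(k/m) = √(74900/247) = 17.41 rad/s.
Critical damping c_c = 2√(k·m) = 2√(74900 × 247) = 8602 N·s/m, so ζ = c/c_c = 1200/8602 = 0.1395.
ω_d = ω_n√(1 − ζ²) = 17.41 × √(1 − 0.0195) = 17.24 rad/s.
f_d = ω_d/(2π) = 2.744 Hz.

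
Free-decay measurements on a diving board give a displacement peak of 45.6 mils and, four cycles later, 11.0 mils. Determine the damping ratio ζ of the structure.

0.0565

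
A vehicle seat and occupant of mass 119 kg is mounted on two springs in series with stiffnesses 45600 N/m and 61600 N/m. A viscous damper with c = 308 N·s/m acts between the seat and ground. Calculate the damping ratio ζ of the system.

Series springs: 1/k_eq = 1/45600 + 1/61600 = 3.816×10^-5, so k_eq = 26200 N/m.
ω_n = √(k_eq/m) = √(26200/119) = 14.84 rad/s.
Critical damping c_c = 2√(k_eq·m) = 2√(26200 × 119) = 3532 N·s/m, so ζ = c/c_c = 308/3532 = 0.08721.

0.0872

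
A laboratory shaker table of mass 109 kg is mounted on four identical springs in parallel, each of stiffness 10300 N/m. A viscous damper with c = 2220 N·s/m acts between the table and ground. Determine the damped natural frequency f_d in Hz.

Parallel springs add: k_eq = 4 × 10300 = 41200 N/m.
ω_n = √(k_eq/m) = √(41200/109) = 19.44 rad/s.
Critical damping c_c = 2√(k_eq·m) = 2√(41200 × 109) = 4238 N·s/m, so ζ = c/c_c = 2220/4238 = 0.5238.
ω_d = ω_n√(1 − ζ²) = 19.44 × √(1 − 0.274) = 16.56 rad/s.
f_d = ω_d/(2π) = 2.636 Hz.

2.64 Hz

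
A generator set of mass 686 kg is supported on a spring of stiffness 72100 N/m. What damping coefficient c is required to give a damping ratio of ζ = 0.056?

c_c = 2√(k·m) = 2√(72100 × 686) = 14070 N·s/m.
c = ζ·c_c = 0.056 × 14070 = 787.7 N·s/m.

788 N·s/m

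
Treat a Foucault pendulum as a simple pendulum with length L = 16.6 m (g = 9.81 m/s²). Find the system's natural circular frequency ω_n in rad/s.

For a simple pendulum ω_n = √(g/L) = √(9.81/16.6) = √0.5910 = 0.7687 rad/s.

0.769 rad/s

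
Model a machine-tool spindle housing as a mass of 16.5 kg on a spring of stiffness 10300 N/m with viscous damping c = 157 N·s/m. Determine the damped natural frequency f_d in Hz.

ω_n = √(k/m) = √(10300/16.5) = 24.98 rad/s.
Critical damping c_c = 2√(k·m) = 2√(10300 × 16.5) = 824.5 N·s/m, so ζ = c/c_c = 157/824.5 = 0.1904.
ω_d = ω_n√(1 − ζ²) = 24.98 × √(1 − 0.0363) = 24.53 rad/s.
f_d = ω_d/(2π) = 3.904 Hz.

3.90 Hz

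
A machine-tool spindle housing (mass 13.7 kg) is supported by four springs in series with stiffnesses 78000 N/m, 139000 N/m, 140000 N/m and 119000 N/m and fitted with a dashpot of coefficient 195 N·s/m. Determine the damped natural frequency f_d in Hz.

7.12 Hz

Series springs: 1/k_eq = 1/78000 + 1/139000 + 1/140000 + 1/119000 = 3.556×10^-5, so k_eq = 28120 N/m.
ω_n = √(k_eq/m) = √(28120/13.7) = 45.31 rad/s.
Critical damping c_c = 2√(k_eq·m) = 2√(28120 × 13.7) = 1241 N·s/m, so ζ = c/c_c = 195/1241 = 0.1571.
ω_d = ω_n√(1 − ζ²) = 45.31 × √(1 − 0.0247) = 44.74 rad/s.
f_d = ω_d/(2π) = 7.121 Hz.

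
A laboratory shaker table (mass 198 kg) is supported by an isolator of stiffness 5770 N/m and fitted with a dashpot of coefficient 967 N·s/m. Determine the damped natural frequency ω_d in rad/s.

4.81 rad/s

ω_n = √(k/m) = √(5770/198) = 5.398 rad/s.
Critical damping c_c = 2√(k·m) = 2√(5770 × 198) = 2138 N·s/m, so ζ = c/c_c = 967/2138 = 0.4524.
ω_d = ω_n√(1 − ζ²) = 5.398 × √(1 − 0.205) = 4.814 rad/s.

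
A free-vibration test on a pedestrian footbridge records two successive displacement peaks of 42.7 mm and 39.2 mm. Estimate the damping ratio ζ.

0.0136

Logarithmic decrement δ = (1/n)·ln(x₀/x_n) = (1/1)·ln(42.7/39.2) = (1/1)·ln(1.089) = 0.08552.
ζ = δ/√(4π² + δ²) = 0.08552/√(39.48 + 0.00731) = 0.08552/6.284 = 0.01361.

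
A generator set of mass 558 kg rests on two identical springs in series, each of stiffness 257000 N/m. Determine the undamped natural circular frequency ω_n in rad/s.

Series springs: 1/k_eq = 2/257000, so k_eq = 257000/2 = 128500 N/m.
ω_n = √(k_eq/m) = √(128500/558) = √230.3 = 15.18 rad/s.

15.2 rad/s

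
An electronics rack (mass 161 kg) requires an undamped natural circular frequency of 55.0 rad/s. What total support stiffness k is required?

487000 N/m

k = m·ω_n² = 161 × 55.00² = 161 × 3025 = 487000 N/m.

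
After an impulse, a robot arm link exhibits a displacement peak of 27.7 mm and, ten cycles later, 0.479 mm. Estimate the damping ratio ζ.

0.0644

Logarithmic decrement δ = (1/n)·ln(x₀/x_n) = (1/10)·ln(27.7/0.479) = (1/10)·ln(57.83) = 0.4057.
ζ = δ/√(4π² + δ²) = 0.4057/√(39.48 + 0.165) = 0.4057/6.296 = 0.06444.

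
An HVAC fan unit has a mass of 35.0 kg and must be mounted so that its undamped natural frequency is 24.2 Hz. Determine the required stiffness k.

ω_n = 2πf_n = 2π × 24.2 = 152.1 rad/s.
k = m·ω_n² = 35.0 × 152.1² = 35.0 × 23120 = 809200 N/m.

809000 N/m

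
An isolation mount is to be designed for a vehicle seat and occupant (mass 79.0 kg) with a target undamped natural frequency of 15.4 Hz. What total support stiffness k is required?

ω_n = 2πf_n = 2π × 15.4 = 96.76 rad/s.
k = m·ω_n² = 79.0 × 96.76² = 79.0 × 9363 = 739700 N/m.

740000 N/m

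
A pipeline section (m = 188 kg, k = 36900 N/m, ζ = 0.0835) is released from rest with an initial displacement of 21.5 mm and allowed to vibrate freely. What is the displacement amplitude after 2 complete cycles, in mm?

7.50 mm

Logarithmic decrement δ = 2πζ/√(1 − ζ²) = 2π × 0.08350/√(1 − 0.00697) = 0.5265.
After n cycles, x_n/x₀ = e^(−nδ), so x_2 = 21.5 × e^(−2 × 0.5265) = 21.5 × 0.3489 = 7.501 mm.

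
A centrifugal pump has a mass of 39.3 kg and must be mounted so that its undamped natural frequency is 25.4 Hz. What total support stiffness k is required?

ω_n = 2πf_n = 2π × 25.4 = 159.6 rad/s.
k = m·ω_n² = 39.3 × 159.6² = 39.3 × 25470 = 1001000 N/m.

1000000 N/m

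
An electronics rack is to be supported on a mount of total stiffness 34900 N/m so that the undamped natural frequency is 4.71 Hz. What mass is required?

ω_n = 2πf_n = 2π × 4.71 = 29.59 rad/s.
m = k/ω_n² = 34900/29.59² = 34900/875.8 = 39.85 kg.

39.8 kg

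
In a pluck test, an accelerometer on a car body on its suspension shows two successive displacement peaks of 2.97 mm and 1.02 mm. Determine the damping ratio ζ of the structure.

0.168

Logarithmic decrement δ = (1/n)·ln(x₀/x_n) = (1/1)·ln(2.97/1.02) = (1/1)·ln(2.912) = 1.069.
ζ = δ/√(4π² + δ²) = 1.069/√(39.48 + 1.14) = 1.069/6.373 = 0.1677.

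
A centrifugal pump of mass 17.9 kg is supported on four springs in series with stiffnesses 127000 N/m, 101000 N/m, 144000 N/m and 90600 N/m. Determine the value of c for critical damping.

1420 N·s/m

Series springs: 1/k_eq = 1/127000 + 1/101000 + 1/144000 + 1/90600 = 3.576×10^-5, so k_eq = 27970 N/m.
c_c = 2√(k_eq·m) = 2√(27970 × 17.9) = 2 × 707.5 = 1415 N·s/m.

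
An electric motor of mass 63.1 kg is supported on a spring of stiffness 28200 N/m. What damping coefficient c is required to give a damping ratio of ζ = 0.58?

1550 N·s/m

c_c = 2√(k·m) = 2√(28200 × 63.1) = 2668 N·s/m.
c = ζ·c_c = 0.58 × 2668 = 1547 N·s/m.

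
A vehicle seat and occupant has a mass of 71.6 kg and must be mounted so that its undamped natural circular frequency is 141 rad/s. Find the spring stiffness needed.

1420000 N/m

k = m·ω_n² = 71.6 × 141.0² = 71.6 × 19880 = 1423000 N/m.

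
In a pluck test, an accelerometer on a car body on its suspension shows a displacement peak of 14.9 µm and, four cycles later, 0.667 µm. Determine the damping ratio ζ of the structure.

Logarithmic decrement δ = (1/n)·ln(x₀/x_n) = (1/4)·ln(14.9/0.667) = (1/4)·ln(22.34) = 0.7766.
ζ = δ/√(4π² + δ²) = 0.7766/√(39.48 + 0.603) = 0.7766/6.331 = 0.1227.

0.123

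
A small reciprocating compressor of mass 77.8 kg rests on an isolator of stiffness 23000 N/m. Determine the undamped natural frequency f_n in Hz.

ω_n = √(k/m) = √(23000/77.8) = √295.6 = 17.19 rad/s.
f_n = ω_n/(2π) = 17.19/6.283 = 2.736 Hz.

2.74 Hz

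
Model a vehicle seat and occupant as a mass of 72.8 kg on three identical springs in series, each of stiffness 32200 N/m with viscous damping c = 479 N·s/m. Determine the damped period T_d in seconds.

0.538 s

Series springs: 1/k_eq = 3/32200, so k_eq = 32200/3 = 10730 N/m.
ω_n = √(k_eq/m) = √(10730/72.8) = 12.14 rad/s.
Critical damping c_c = 2√(k_eq·m) = 2√(10730 × 72.8) = 1768 N·s/m, so ζ = c/c_c = 479/1768 = 0.2709.
ω_d = ω_n√(1 − ζ²) = 12.14 × √(1 − 0.0734) = 11.69 rad/s.
T_d = 2π/ω_d = 0.5376 s.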